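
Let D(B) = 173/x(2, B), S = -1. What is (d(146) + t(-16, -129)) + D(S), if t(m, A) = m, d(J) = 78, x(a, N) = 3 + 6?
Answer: 731/9 ≈ 81.222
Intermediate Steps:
x(a, N) = 9
D(B) = 173/9
(d(146) + t(-16, -129)) + D(S) = (78 - 16) + 173/9 = 62 + 173/9 = 731/9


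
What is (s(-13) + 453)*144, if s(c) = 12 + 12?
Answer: 68688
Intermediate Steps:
s(c) = 24
(s(-13) + 453)*144 = (24 + 453)*144 = 477*144 = 68688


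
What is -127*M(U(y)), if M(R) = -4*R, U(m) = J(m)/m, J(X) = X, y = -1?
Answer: 508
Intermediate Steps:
U(m) = 1 (U(m) = m/m = 1)
-127*M(U(y)) = -(-508) = -127*(-4) = 508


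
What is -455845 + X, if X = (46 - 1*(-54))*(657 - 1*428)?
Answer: -432945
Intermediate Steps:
X = 22900 (X = (46 + 54)*(657 - 428) = 100*229 = 22900)
-455845 + X = -455845 + 22900 = -432945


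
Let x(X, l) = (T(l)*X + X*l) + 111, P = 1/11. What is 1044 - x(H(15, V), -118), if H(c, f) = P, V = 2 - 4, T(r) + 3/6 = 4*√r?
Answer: 20763/22 - 4*I*√118/11 ≈ 943.77 - 3.9501*I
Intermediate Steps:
T(r) = -½ + 4*√r
P = 1/11 ≈ 0.090909
V = -2
H(c, f) = 1/11
x(X, l) = 111 + X*l + X*(-½ + 4*√l) (x(X, l) = ((-½ + 4*√l)*X + X*l) + 111 = (X*(-½ + 4*√l) + X*l) + 111 = (X*l + X*(-½ + 4*√l)) + 111 = 111 + X*l + X*(-½ + 4*√l))
1044 - x(H(15, V), -118) = 1044 - (111 - ½*1/11 + (1/11)*(-118) + 4*(1/11)*√(-118)) = 1044 - (111 - 1/22 - 118/11 + 4*(1/11)*(I*√118)) = 1044 - (111 - 1/22 - 118/11 + 4*I*√118/11) = 1044 - (2205/22 + 4*I*√118/11) = 1044 + (-2205/22 - 4*I*√118/11) = 20763/22 - 4*I*√118/11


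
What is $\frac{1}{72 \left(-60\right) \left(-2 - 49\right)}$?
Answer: $\frac{1}{220320} \approx 4.5389 \cdot 10^{-6}$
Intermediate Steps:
$\frac{1}{72 \left(-60\right) \left(-2 - 49\right)} = \frac{1}{\left(-4320\right) \left(-51\right)} = \frac{1}{220320}$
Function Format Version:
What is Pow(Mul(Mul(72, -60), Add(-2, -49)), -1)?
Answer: Rational(1, 220320) ≈ 4.5389e-6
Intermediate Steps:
Pow(Mul(Mul(72, -60), Add(-2, -49)), -1) = Pow(Mul(-4320, -51), -1) = Pow(220320, -1) = Rational(1, 220320)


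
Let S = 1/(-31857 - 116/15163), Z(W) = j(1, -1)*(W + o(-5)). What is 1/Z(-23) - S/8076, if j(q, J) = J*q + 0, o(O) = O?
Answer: 487636814237/13653829312662 ≈ 0.035714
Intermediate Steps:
j(q, J) = J*q
Z(W) = 5 - W (Z(W) = (-1*1)*(W - 5) = -(-5 + W) = 5 - W)
S = -15163/483047807 (S = 1/(-31857 - 116*1/15163) = 1/(-31857 - 116/15163) = 1/(-483047807/15163) = -15163/483047807 ≈ -3.1390e-5)
1/Z(-23) - S/8076 = 1/(5 - 1*(-23)) - (-15163)/(483047807*8076) = 1/(5 + 23) - (-15163)/(483047807*8076) = 1/28 - 1*(-15163/3901094089332) = 1/28 + 15163/3901094089332 = 487636814237/13653829312662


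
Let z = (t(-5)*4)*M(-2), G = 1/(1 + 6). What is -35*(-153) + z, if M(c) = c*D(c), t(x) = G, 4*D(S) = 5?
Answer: 37475/7 ≈ 5353.6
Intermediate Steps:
D(S) = 5/4 (D(S) = (¼)*5 = 5/4)
G = ⅐ (G = 1/7 = ⅐ ≈ 0.14286)
t(x) = ⅐
M(c) = 5*c/4 (M(c) = c*(5/4) = 5*c/4)
z = -10/7 (z = ((⅐)*4)*((5/4)*(-2)) = (4/7)*(-5/2) = -10/7 ≈ -1.4286)
-35*(-153) + z = -35*(-153) - 10/7 = 5355 - 10/7 = 37475/7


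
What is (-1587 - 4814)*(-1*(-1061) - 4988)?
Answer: 25136727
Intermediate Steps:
(-1587 - 4814)*(-1*(-1061) - 4988) = -6401*(1061 - 4988) = -6401*(-3927) = 25136727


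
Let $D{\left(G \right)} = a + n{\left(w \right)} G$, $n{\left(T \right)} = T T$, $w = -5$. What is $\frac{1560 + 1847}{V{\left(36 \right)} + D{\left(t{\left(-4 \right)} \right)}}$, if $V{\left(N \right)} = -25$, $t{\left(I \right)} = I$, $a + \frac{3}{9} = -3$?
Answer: $- \frac{10221}{385} \approx -26.548$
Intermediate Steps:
$a = - \frac{10}{3}$ ($a = - \frac{1}{3} - 3 = - \frac{10}{3} \approx -3.3333$)
$n{\left(T \right)} = T^{2}$
$D{\left(G \right)} = - \frac{10}{3} + 25 G$ ($D{\left(G \right)} = - \frac{10}{3} + \left(-5\right)^{2} G = - \frac{10}{3} + 25 G$)
$\frac{1560 + 1847}{V{\left(36 \right)} + D{\left(t{\left(-4 \right)} \right)}} = \frac{1560 + 1847}{-25 + \left(- \frac{10}{3} + 25 \left(-4\right)\right)} = \frac{3407}{-25 - \frac{310}{3}} = \frac{3407}{- \frac{385}{3}} = 3407 \left(- \frac{3}{385}\right) = - \frac{10221}{385}$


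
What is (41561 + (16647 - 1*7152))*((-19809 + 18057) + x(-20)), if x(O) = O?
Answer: -90471232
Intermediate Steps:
(41561 + (16647 - 1*7152))*((-19809 + 18057) + x(-20)) = (41561 + (16647 - 1*7152))*((-19809 + 18057) - 20) = (41561 + (16647 - 7152))*(-1752 - 20) = (41561 + 9495)*(-1772) = 51056*(-1772) = -90471232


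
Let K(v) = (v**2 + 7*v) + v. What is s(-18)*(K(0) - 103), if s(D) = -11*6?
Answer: 6798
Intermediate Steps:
s(D) = -66
K(v) = v**2 + 8*v
s(-18)*(K(0) - 103) = -66*(0*(8 + 0) - 103) = -66*(0*8 - 103) = -66*(0 - 103) = -66*(-103) = 6798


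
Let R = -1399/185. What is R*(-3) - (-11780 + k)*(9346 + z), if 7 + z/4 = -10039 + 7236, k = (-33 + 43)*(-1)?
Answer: -4131093903/185 ≈ -2.2330e+7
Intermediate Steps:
k = -10 (k = 10*(-1) = -10)
z = -11240 (z = -28 + 4*(-10039 + 7236) = -28 + 4*(-2803) = -28 - 11212 = -11240)
R = -1399/185 (R = -1399*1/185 = -1399/185 ≈ -7.5622)
R*(-3) - (-11780 + k)*(9346 + z) = -1399/185*(-3) - (-11780 - 10)*(9346 - 11240) = 4197/185 - (-11790)*(-1894) = 4197/185 - 1*22330260 = 4197/185 - 22330260 = -4131093903/185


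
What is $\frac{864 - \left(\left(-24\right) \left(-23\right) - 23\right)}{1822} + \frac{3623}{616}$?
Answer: $\frac{3403733}{561176} \approx 6.0654$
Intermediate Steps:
$\frac{864 - \left(\left(-24\right) \left(-23\right) - 23\right)}{1822} + \frac{3623}{616} = \left(864 - \left(552 - 23\right)\right) \frac{1}{1822} + 3623 \cdot \frac{1}{616} = \left(864 - 529\right) \frac{1}{1822} + \frac{3623}{616} = 335 \cdot \frac{1}{1822} + \frac{3623}{616} = \frac{335}{1822} + \frac{3623}{616} = \frac{3403733}{561176}$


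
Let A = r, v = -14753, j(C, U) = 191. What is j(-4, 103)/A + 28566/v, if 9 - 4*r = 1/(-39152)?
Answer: 431227851530/5198499857 ≈ 82.952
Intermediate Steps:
r = 352369/156608 (r = 9/4 - 1/4/(-39152) = 9/4 - 1/4*(-1/39152) = 9/4 + 1/156608 = 352369/156608 ≈ 2.2500)
A = 352369/156608 ≈ 2.2500
j(-4, 103)/A + 28566/v = 191/(352369/156608) + 28566/(-14753) = 191*(156608/352369) + 28566*(-1/14753) = 29912128/352369 - 28566/14753 = 431227851530/5198499857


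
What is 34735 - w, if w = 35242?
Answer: -507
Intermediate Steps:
34735 - w = 34735 - 1*35242 = 34735 - 35242 = -507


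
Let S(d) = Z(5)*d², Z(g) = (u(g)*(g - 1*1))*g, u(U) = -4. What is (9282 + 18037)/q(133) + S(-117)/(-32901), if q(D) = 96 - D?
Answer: -286100993/405779 ≈ -705.07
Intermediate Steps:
Z(g) = g*(4 - 4*g) (Z(g) = (-4*(g - 1*1))*g = (-4*(g - 1))*g = (-4*(-1 + g))*g = (4 - 4*g)*g = g*(4 - 4*g))
S(d) = -80*d² (S(d) = (4*5*(1 - 1*5))*d² = (4*5*(1 - 5))*d² = (4*5*(-4))*d² = -80*d²)
(9282 + 18037)/q(133) + S(-117)/(-32901) = (9282 + 18037)/(96 - 1*133) - 80*(-117)²/(-32901) = 27319/(96 - 133) - 80*13689*(-1/32901) = 27319/(-37) - 1095120*(-1/32901) = 27319*(-1/37) + 365040/10967 = -27319/37 + 365040/10967 = -286100993/405779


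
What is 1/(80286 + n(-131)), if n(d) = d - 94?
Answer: 1/80061 ≈ 1.2490e-5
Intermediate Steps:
n(d) = -94 + d
1/(80286 + n(-131)) = 1/(80286 + (-94 - 131)) = 1/(80286 - 225) = 1/80061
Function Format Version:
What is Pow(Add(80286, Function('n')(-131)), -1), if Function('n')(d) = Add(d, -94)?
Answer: Rational(1, 80061) ≈ 1.2490e-5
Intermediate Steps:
Function('n')(d) = Add(-94, d)
Pow(Add(80286, Function('n')(-131)), -1) = Pow(Add(80286, Add(-94, -131)), -1) = Pow(Add(80286, -225), -1) = Pow(80061, -1) = Rational(1, 80061)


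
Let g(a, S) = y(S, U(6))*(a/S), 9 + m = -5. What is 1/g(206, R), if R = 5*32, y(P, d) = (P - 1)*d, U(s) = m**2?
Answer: 20/802473 ≈ 2.4923e-5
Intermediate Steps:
m = -14 (m = -9 - 5 = -14)
U(s) = 196 (U(s) = (-14)**2 = 196)
y(P, d) = d*(-1 + P) (y(P, d) = (-1 + P)*d = d*(-1 + P))
R = 160
g(a, S) = a*(-196 + 196*S)/S (g(a, S) = (196*(-1 + S))*(a/S) = (-196 + 196*S)*(a/S) = a*(-196 + 196*S)/S)
1/g(206, R) = 1/(196*206*(-1 + 160)/160) = 1/(196*206*(1/160)*159) = 1/(802473/20) = 20/802473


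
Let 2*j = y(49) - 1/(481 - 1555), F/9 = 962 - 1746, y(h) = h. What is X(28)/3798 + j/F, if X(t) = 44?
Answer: 25944407/3197976768 ≈ 0.0081128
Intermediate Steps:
F = -7056 (F = 9*(962 - 1746) = 9*(-784) = -7056)
j = 52627/2148 (j = (49 - 1/(481 - 1555))/2 = (49 - 1/(-1074))/2 = (49 - 1*(-1/1074))/2 = (49 + 1/1074)/2 = (½)*(52627/1074) = 52627/2148 ≈ 24.500)
X(28)/3798 + j/F = 44/3798 + (52627/2148)/(-7056) = 44*(1/3798) + (52627/2148)*(-1/7056) = 22/1899 - 52627/15156288 = 25944407/3197976768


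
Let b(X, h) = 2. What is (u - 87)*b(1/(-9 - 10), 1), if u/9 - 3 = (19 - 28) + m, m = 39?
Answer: 420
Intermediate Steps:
u = 297 (u = 27 + 9*((19 - 28) + 39) = 27 + 9*(-9 + 39) = 27 + 9*30 = 27 + 270 = 297)
(u - 87)*b(1/(-9 - 10), 1) = (297 - 87)*2 = 210*2 = 420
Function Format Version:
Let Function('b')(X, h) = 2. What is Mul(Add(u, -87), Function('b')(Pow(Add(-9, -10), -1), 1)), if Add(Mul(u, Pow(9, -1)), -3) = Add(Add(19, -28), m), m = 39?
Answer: 420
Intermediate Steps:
u = 297 (u = Add(27, Mul(9, Add(Add(19, -28), 39))) = Add(27, Mul(9, Add(-9, 39))) = Add(27, Mul(9, 30)) = Add(27, 270) = 297)
Mul(Add(u, -87), Function('b')(Pow(Add(-9, -10), -1), 1)) = Mul(Add(297, -87), 2) = Mul(210, 2) = 420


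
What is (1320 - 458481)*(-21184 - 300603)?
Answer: 147108466707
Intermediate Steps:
(1320 - 458481)*(-21184 - 300603) = -457161*(-321787) = 147108466707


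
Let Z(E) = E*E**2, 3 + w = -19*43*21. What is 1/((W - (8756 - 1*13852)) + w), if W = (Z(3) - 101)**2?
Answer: -1/6588 ≈ -0.00015179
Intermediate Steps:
w = -17160 (w = -3 - 19*43*21 = -3 - 817*21 = -3 - 17157 = -17160)
Z(E) = E**3
W = 5476 (W = (3**3 - 101)**2 = (27 - 101)**2 = (-74)**2 = 5476)
1/((W - (8756 - 1*13852)) + w) = 1/((5476 - (8756 - 1*13852)) - 17160) = 1/((5476 - (8756 - 13852)) - 17160) = 1/((5476 - 1*(-5096)) - 17160) = 1/((5476 + 5096) - 17160) = 1/(10572 - 17160) = 1/(-6588) = -1/6588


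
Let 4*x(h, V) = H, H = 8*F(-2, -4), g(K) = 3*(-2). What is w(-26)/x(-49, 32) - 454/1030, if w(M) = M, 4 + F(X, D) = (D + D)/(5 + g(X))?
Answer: -7603/2060 ≈ -3.6908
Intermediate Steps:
g(K) = -6
F(X, D) = -4 - 2*D (F(X, D) = -4 + (D + D)/(5 - 6) = -4 + (2*D)/(-1) = -4 + (2*D)*(-1) = -4 - 2*D)
H = 32 (H = 8*(-4 - 2*(-4)) = 8*(-4 + 8) = 8*4 = 32)
x(h, V) = 8 (x(h, V) = (1/4)*32 = 8)
w(-26)/x(-49, 32) - 454/1030 = -26/8 - 454/1030 = -26*1/8 - 454*1/1030 = -13/4 - 227/515 = -7603/2060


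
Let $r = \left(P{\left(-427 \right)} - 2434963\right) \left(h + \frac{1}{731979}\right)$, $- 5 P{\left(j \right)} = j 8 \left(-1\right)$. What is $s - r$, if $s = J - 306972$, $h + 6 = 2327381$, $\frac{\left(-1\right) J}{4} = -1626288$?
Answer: $\frac{20746730668675823206}{3659895} \approx 5.6687 \cdot 10^{12}$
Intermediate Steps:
$J = 6505152$ ($J = \left(-4\right) \left(-1626288\right) = 6505152$)
$h = 2327375$ ($h = -6 + 2327381 = 2327375$)
$s = 6198180$ ($s = 6505152 - 306972 = 6198180$)
$P{\left(j \right)} = \frac{8 j}{5}$ ($P{\left(j \right)} = - \frac{j 8 \left(-1\right)}{5} = - \frac{8 j \left(-1\right)}{5} = - \frac{\left(-8\right) j}{5} = \frac{8 j}{5}$)
$r = - \frac{20746707983987832106}{3659895}$ ($r = \left(\frac{8}{5} \left(-427\right) - 2434963\right) \left(2327375 + \frac{1}{731979}\right) = \left(- \frac{3416}{5} - 2434963\right) \left(2327375 + \frac{1}{731979}\right) = \left(- \frac{12178231}{5}\right) \frac{1703589625126}{731979} = - \frac{20746707983987832106}{3659895} \approx -5.6687 \cdot 10^{12}$)
$s - r = 6198180 - - \frac{20746707983987832106}{3659895} = 6198180 + \frac{20746707983987832106}{3659895} = \frac{20746730668675823206}{3659895}$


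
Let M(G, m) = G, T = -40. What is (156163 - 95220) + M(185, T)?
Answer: 61128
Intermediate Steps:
(156163 - 95220) + M(185, T) = (156163 - 95220) + 185 = 60943 + 185 = 61128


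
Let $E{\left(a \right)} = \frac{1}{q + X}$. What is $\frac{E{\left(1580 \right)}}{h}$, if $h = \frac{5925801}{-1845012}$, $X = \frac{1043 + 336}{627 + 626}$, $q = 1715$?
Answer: $- \frac{55042858}{303383233797} \approx -0.00018143$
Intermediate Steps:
$X = \frac{197}{179}$ ($X = \frac{1379}{1253} = 1379 \cdot \frac{1}{1253} = \frac{197}{179} \approx 1.1006$)
$E{\left(a \right)} = \frac{179}{307182}$ ($E{\left(a \right)} = \frac{1}{1715 + \frac{197}{179}} = \frac{1}{\frac{307182}{179}} = \frac{179}{307182}$)
$h = - \frac{1975267}{615004}$ ($h = 5925801 \left(- \frac{1}{1845012}\right) = - \frac{1975267}{615004} \approx -3.2118$)
$\frac{E{\left(1580 \right)}}{h} = \frac{179}{307182 \left(- \frac{1975267}{615004}\right)} = \frac{179}{307182} \left(- \frac{615004}{1975267}\right) = - \frac{55042858}{303383233797}$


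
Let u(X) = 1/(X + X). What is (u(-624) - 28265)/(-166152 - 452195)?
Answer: 35274721/771697056 ≈ 0.045711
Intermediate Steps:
u(X) = 1/(2*X)
(u(-624) - 28265)/(-166152 - 452195) = ((1/2)/(-624) - 28265)/(-166152 - 452195) = ((1/2)*(-1/624) - 28265)/(-618347) = (-1/1248 - 28265)*(-1/618347) = -35274721/1248*(-1/618347) = 35274721/771697056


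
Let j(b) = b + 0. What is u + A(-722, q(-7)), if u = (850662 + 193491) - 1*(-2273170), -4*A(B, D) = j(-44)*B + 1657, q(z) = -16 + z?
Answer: 13235867/4 ≈ 3.3090e+6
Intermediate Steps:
j(b) = b
A(B, D) = -1657/4 + 11*B (A(B, D) = -(-44*B + 1657)/4 = -(1657 - 44*B)/4 = -1657/4 + 11*B)
u = 3317323 (u = 1044153 + 2273170 = 3317323)
u + A(-722, q(-7)) = 3317323 + (-1657/4 + 11*(-722)) = 3317323 + (-1657/4 - 7942) = 3317323 - 33425/4 = 13235867/4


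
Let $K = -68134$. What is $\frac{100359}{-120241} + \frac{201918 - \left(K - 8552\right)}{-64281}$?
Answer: $- \frac{13316933481}{2576403907} \approx -5.1688$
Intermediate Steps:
$\frac{100359}{-120241} + \frac{201918 - \left(K - 8552\right)}{-64281} = \frac{100359}{-120241} + \frac{201918 - \left(-68134 - 8552\right)}{-64281} = 100359 \left(- \frac{1}{120241}\right) + \left(201918 - \left(-68134 - 8552\right)\right) \left(- \frac{1}{64281}\right) = - \frac{100359}{120241} + \left(201918 - -76686\right) \left(- \frac{1}{64281}\right) = - \frac{100359}{120241} + \left(201918 + 76686\right) \left(- \frac{1}{64281}\right) = - \frac{100359}{120241} + 278604 \left(- \frac{1}{64281}\right) = - \frac{100359}{120241} - \frac{92868}{21427} = - \frac{13316933481}{2576403907}$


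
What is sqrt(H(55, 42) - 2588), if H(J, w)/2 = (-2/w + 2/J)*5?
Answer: I*sqrt(138104274)/231 ≈ 50.873*I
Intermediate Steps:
H(J, w) = -20/w + 20/J (H(J, w) = 2*((-2/w + 2/J)*5) = 2*(-10/w + 10/J) = -20/w + 20/J)
sqrt(H(55, 42) - 2588) = sqrt((-20/42 + 20/55) - 2588) = sqrt((-20*1/42 + 20*(1/55)) - 2588) = sqrt((-10/21 + 4/11) - 2588) = sqrt(-26/231 - 2588) = sqrt(-597854/231) = I*sqrt(138104274)/231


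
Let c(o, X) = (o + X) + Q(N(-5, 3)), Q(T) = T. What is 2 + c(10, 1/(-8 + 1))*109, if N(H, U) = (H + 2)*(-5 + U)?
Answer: 12113/7 ≈ 1730.4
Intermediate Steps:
N(H, U) = (-5 + U)*(2 + H) (N(H, U) = (2 + H)*(-5 + U) = (-5 + U)*(2 + H))
c(o, X) = 6 + X + o (c(o, X) = (o + X) + (-10 - 5*(-5) + 2*3 - 5*3) = (X + o) + (-10 + 25 + 6 - 15) = (X + o) + 6 = 6 + X + o)
2 + c(10, 1/(-8 + 1))*109 = 2 + (6 + 1/(-8 + 1) + 10)*109 = 2 + (6 + 1/(-7) + 10)*109 = 2 + (6 - 1/7 + 10)*109 = 2 + (111/7)*109 = 2 + 12099/7 = 12113/7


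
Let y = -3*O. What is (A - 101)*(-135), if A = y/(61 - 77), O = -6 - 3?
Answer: 221805/16 ≈ 13863.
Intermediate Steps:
O = -9
y = 27 (y = -3*(-9) = 27)
A = -27/16 (A = 27/(61 - 77) = 27/(-16) = 27*(-1/16) = -27/16 ≈ -1.6875)
(A - 101)*(-135) = (-27/16 - 101)*(-135) = -1643/16*(-135) = 221805/16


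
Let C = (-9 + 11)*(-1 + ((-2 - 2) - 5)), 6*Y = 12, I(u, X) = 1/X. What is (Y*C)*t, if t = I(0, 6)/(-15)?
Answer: 4/9 ≈ 0.44444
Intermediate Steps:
Y = 2 (Y = (⅙)*12 = 2)
t = -1/90 (t = 1/(6*(-15)) = (⅙)*(-1/15) = -1/90 ≈ -0.011111)
C = -20 (C = 2*(-1 + (-4 - 5)) = 2*(-1 - 9) = 2*(-10) = -20)
(Y*C)*t = (2*(-20))*(-1/90) = -40*(-1/90) = 4/9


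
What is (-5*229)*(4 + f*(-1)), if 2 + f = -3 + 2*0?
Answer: -10305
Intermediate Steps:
f = -5 (f = -2 + (-3 + 2*0) = -2 + (-3 + 0) = -2 - 3 = -5)
(-5*229)*(4 + f*(-1)) = (-5*229)*(4 - 5*(-1)) = -1145*(4 + 5) = -1145*9 = -10305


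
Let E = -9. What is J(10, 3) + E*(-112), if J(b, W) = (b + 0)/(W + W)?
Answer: 3029/3 ≈ 1009.7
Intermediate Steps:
J(b, W) = b/(2*W) (J(b, W) = b/((2*W)) = b*(1/(2*W)) = b/(2*W))
J(10, 3) + E*(-112) = (½)*10/3 - 9*(-112) = (½)*10*(⅓) + 1008 = 5/3 + 1008 = 3029/3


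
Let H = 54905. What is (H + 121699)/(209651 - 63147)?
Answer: 44151/36626 ≈ 1.2055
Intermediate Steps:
(H + 121699)/(209651 - 63147) = (54905 + 121699)/(209651 - 63147) = 176604/146504 = 176604*(1/146504) = 44151/36626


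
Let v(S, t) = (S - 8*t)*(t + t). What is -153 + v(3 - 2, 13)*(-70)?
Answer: 187307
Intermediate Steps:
v(S, t) = 2*t*(S - 8*t) (v(S, t) = (S - 8*t)*(2*t) = 2*t*(S - 8*t))
-153 + v(3 - 2, 13)*(-70) = -153 + (2*13*((3 - 2) - 8*13))*(-70) = -153 + (2*13*(1 - 104))*(-70) = -153 + (2*13*(-103))*(-70) = -153 - 2678*(-70) = -153 + 187460 = 187307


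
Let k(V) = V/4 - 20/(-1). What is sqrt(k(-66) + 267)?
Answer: sqrt(1082)/2 ≈ 16.447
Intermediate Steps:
k(V) = 20 + V/4 (k(V) = V*(1/4) - 20*(-1) = V/4 + 20 = 20 + V/4)
sqrt(k(-66) + 267) = sqrt((20 + (1/4)*(-66)) + 267) = sqrt((20 - 33/2) + 267) = sqrt(7/2 + 267) = sqrt(541/2) = sqrt(1082)/2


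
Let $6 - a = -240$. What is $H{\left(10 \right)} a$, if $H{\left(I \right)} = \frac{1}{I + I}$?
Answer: $\frac{123}{10} \approx 12.3$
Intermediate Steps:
$a = 246$ ($a = 6 - -240 = 6 + 240 = 246$)
$H{\left(I \right)} = \frac{1}{2 I}$
$H{\left(10 \right)} a = \frac{1}{2 \cdot 10} \cdot 246 = \frac{1}{2} \cdot \frac{1}{10} \cdot 246 = \frac{1}{20} \cdot 246 = \frac{123}{10}$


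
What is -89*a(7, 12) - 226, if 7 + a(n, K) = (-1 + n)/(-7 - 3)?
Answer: 2252/5 ≈ 450.40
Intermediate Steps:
a(n, K) = -69/10 - n/10 (a(n, K) = -7 + (-1 + n)/(-7 - 3) = -7 + (-1 + n)/(-10) = -7 + (-1 + n)*(-⅒) = -7 + (⅒ - n/10) = -69/10 - n/10)
-89*a(7, 12) - 226 = -89*(-69/10 - ⅒*7) - 226 = -89*(-69/10 - 7/10) - 226 = -89*(-38/5) - 226 = 3382/5 - 226 = 2252/5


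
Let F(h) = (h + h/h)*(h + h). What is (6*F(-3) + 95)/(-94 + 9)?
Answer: -167/85 ≈ -1.9647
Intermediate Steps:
F(h) = 2*h*(1 + h) (F(h) = (h + 1)*(2*h) = (1 + h)*(2*h) = 2*h*(1 + h))
(6*F(-3) + 95)/(-94 + 9) = (6*(2*(-3)*(1 - 3)) + 95)/(-94 + 9) = (6*(2*(-3)*(-2)) + 95)/(-85) = (6*12 + 95)*(-1/85) = (72 + 95)*(-1/85) = 167*(-1/85) = -167/85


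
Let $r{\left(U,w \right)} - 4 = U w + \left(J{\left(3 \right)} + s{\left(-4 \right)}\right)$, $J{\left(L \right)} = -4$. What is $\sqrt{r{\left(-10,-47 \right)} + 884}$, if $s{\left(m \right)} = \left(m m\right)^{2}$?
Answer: $\sqrt{1610} \approx 40.125$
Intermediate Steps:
$s{\left(m \right)} = m^{4}$ ($s{\left(m \right)} = \left(m^{2}\right)^{2} = m^{4}$)
$r{\left(U,w \right)} = 256 + U w$ ($r{\left(U,w \right)} = 4 - \left(4 - 256 - U w\right) = 4 + \left(U w + \left(-4 + 256\right)\right) = 4 + \left(U w + 252\right) = 4 + \left(252 + U w\right) = 256 + U w$)
$\sqrt{r{\left(-10,-47 \right)} + 884} = \sqrt{\left(256 - -470\right) + 884} = \sqrt{\left(256 + 470\right) + 884} = \sqrt{726 + 884} = \sqrt{1610}$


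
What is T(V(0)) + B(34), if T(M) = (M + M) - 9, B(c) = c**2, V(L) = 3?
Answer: 1153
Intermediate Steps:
T(M) = -9 + 2*M (T(M) = 2*M - 9 = -9 + 2*M)
T(V(0)) + B(34) = (-9 + 2*3) + 34**2 = (-9 + 6) + 1156 = -3 + 1156 = 1153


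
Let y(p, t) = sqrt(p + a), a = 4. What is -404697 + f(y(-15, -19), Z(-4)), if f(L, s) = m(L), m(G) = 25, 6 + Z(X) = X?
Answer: -404672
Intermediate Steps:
Z(X) = -6 + X
y(p, t) = sqrt(4 + p) (y(p, t) = sqrt(p + 4) = sqrt(4 + p))
f(L, s) = 25
-404697 + f(y(-15, -19), Z(-4)) = -404697 + 25 = -404672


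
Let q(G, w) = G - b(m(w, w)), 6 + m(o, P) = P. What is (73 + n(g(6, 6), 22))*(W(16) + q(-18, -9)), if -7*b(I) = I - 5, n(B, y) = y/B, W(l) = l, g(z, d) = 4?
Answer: -2669/7 ≈ -381.29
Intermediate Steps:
m(o, P) = -6 + P
b(I) = 5/7 - I/7 (b(I) = -(I - 5)/7 = -(-5 + I)/7 = 5/7 - I/7)
q(G, w) = -11/7 + G + w/7 (q(G, w) = G - (5/7 - (-6 + w)/7) = G - (5/7 + (6/7 - w/7)) = G - (11/7 - w/7) = G + (-11/7 + w/7) = -11/7 + G + w/7)
(73 + n(g(6, 6), 22))*(W(16) + q(-18, -9)) = (73 + 22/4)*(16 + (-11/7 - 18 + (1/7)*(-9))) = (73 + 22*(1/4))*(16 + (-11/7 - 18 - 9/7)) = (73 + 11/2)*(16 - 146/7) = (157/2)*(-34/7) = -2669/7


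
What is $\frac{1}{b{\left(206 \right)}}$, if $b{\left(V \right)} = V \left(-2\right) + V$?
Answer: $- \frac{1}{206} \approx -0.0048544$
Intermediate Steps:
$b{\left(V \right)} = - V$ ($b{\left(V \right)} = - 2 V + V = - V$)
$\frac{1}{b{\left(206 \right)}} = \frac{1}{\left(-1\right) 206} = \frac{1}{-206} = - \frac{1}{206}$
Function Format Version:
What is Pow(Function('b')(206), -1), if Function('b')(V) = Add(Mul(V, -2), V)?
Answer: Rational(-1, 206) ≈ -0.0048544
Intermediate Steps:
Function('b')(V) = Mul(-1, V) (Function('b')(V) = Add(Mul(-2, V), V) = Mul(-1, V))
Pow(Function('b')(206), -1) = Pow(Mul(-1, 206), -1) = Pow(-206, -1) = Rational(-1, 206)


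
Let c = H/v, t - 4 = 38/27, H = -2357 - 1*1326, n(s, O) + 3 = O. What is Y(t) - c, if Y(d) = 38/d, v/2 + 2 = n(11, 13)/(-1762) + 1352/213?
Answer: 51288122193/118952186 ≈ 431.17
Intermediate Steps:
n(s, O) = -3 + O
H = -3683 (H = -2357 - 1326 = -3683)
t = 146/27 (t = 4 + 38/27 = 146/27 ≈ 5.4074)
v = 1629482/187653 (v = -4 + 2*((-3 + 13)/(-1762) + 1352/213) = -4 + 2*(10*(-1/1762) + 1352*(1/213)) = -4 + 2*(-5/881 + 1352/213) = -4 + 2*(1190047/187653) = -4 + 2380094/187653 = 1629482/187653 ≈ 8.6835)
c = -691125999/1629482 (c = -3683/1629482/187653 = -3683*187653/1629482 = -691125999/1629482 ≈ -424.14)
Y(t) - c = 38/(146/27) - 1*(-691125999/1629482) = 38*(27/146) + 691125999/1629482 = 513/73 + 691125999/1629482 = 51288122193/118952186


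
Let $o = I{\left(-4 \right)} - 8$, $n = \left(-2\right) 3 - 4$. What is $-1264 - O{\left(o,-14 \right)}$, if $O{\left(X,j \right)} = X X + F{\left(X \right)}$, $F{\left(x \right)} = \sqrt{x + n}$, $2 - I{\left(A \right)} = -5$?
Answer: $-1265 - i \sqrt{11} \approx -1265.0 - 3.3166 i$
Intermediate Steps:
$n = -10$ ($n = -6 - 4 = -10$)
$I{\left(A \right)} = 7$ ($I{\left(A \right)} = 2 - -5 = 2 + 5 = 7$)
$o = -1$ ($o = 7 - 8 = -1$)
$F{\left(x \right)} = \sqrt{-10 + x}$ ($F{\left(x \right)} = \sqrt{x - 10} = \sqrt{-10 + x}$)
$O{\left(X,j \right)} = X^{2} + \sqrt{-10 + X}$ ($O{\left(X,j \right)} = X X + \sqrt{-10 + X} = X^{2} + \sqrt{-10 + X}$)
$-1264 - O{\left(o,-14 \right)} = -1264 - \left(\left(-1\right)^{2} + \sqrt{-10 - 1}\right) = -1264 - \left(1 + \sqrt{-11}\right) = -1264 - \left(1 + i \sqrt{11}\right) = -1265 - i \sqrt{11}$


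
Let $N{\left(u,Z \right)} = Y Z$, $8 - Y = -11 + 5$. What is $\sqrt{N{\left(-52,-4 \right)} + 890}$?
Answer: $\sqrt{834} \approx 28.879$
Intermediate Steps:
$Y = 14$ ($Y = 8 - \left(-11 + 5\right) = 8 - -6 = 8 + 6 = 14$)
$N{\left(u,Z \right)} = 14 Z$
$\sqrt{N{\left(-52,-4 \right)} + 890} = \sqrt{14 \left(-4\right) + 890} = \sqrt{-56 + 890} = \sqrt{834}$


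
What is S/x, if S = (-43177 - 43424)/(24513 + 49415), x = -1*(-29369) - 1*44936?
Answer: 28867/383612392 ≈ 7.5250e-5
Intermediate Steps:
x = -15567 (x = 29369 - 44936 = -15567)
S = -86601/73928 ≈ -1.1714
S/x = -86601/73928/(-15567) = -86601/73928*(-1/15567) = 28867/383612392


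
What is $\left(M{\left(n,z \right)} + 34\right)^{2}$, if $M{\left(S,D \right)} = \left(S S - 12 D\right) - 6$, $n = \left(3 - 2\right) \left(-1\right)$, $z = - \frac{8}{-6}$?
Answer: $169$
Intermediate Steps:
$z = \frac{4}{3}$ ($z = \left(-8\right) \left(- \frac{1}{6}\right) = \frac{4}{3} \approx 1.3333$)
$n = -1$ ($n = 1 \left(-1\right) = -1$)
$M{\left(S,D \right)} = -6 + S^{2} - 12 D$ ($M{\left(S,D \right)} = \left(S^{2} - 12 D\right) - 6 = -6 + S^{2} - 12 D$)
$\left(M{\left(n,z \right)} + 34\right)^{2} = \left(\left(-6 + \left(-1\right)^{2} - 16\right) + 34\right)^{2} = \left(\left(-6 + 1 - 16\right) + 34\right)^{2} = \left(-21 + 34\right)^{2} = 13^{2} = 169$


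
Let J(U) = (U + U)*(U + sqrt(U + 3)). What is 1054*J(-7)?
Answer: 103292 - 29512*I ≈ 1.0329e+5 - 29512.0*I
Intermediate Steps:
J(U) = 2*U*(U + sqrt(3 + U)) (J(U) = (2*U)*(U + sqrt(3 + U)) = 2*U*(U + sqrt(3 + U)))
1054*J(-7) = 1054*(2*(-7)*(-7 + sqrt(3 - 7))) = 1054*(2*(-7)*(-7 + sqrt(-4))) = 1054*(2*(-7)*(-7 + 2*I)) = 1054*(98 - 28*I) = 103292 - 29512*I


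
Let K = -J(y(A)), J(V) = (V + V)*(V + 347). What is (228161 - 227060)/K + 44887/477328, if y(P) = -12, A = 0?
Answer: 36934567/159904880 ≈ 0.23098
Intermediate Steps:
J(V) = 2*V*(347 + V) (J(V) = (2*V)*(347 + V) = 2*V*(347 + V))
K = 8040 (K = -2*(-12)*(347 - 12) = -2*(-12)*335 = -1*(-8040) = 8040)
(228161 - 227060)/K + 44887/477328 = (228161 - 227060)/8040 + 44887/477328 = 1101*(1/8040) + 44887*(1/477328) = 367/2680 + 44887/477328 = 36934567/159904880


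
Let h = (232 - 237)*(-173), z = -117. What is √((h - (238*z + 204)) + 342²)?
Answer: √145471 ≈ 381.41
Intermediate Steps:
h = 865 (h = -5*(-173) = 865)
√((h - (238*z + 204)) + 342²) = √((865 - (238*(-117) + 204)) + 342²) = √((865 - (-27846 + 204)) + 116964) = √((865 - 1*(-27642)) + 116964) = √((865 + 27642) + 116964) = √(28507 + 116964) = √145471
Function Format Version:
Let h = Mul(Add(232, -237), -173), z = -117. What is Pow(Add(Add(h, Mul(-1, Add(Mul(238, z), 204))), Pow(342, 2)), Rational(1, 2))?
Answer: Pow(145471, Rational(1, 2)) ≈ 381.41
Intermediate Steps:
h = 865 (h = Mul(-5, -173) = 865)
Pow(Add(Add(h, Mul(-1, Add(Mul(238, z), 204))), Pow(342, 2)), Rational(1, 2)) = Pow(Add(Add(865, Mul(-1, Add(Mul(238, -117), 204))), Pow(342, 2)), Rational(1, 2)) = Pow(Add(Add(865, Mul(-1, Add(-27846, 204))), 116964), Rational(1, 2)) = Pow(Add(Add(865, Mul(-1, -27642)), 116964), Rational(1, 2)) = Pow(Add(Add(865, 27642), 116964), Rational(1, 2)) = Pow(Add(28507, 116964), Rational(1, 2)) = Pow(145471, Rational(1, 2))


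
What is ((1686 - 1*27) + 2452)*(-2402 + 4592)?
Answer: 9003090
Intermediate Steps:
((1686 - 1*27) + 2452)*(-2402 + 4592) = ((1686 - 27) + 2452)*2190 = (1659 + 2452)*2190 = 4111*2190 = 9003090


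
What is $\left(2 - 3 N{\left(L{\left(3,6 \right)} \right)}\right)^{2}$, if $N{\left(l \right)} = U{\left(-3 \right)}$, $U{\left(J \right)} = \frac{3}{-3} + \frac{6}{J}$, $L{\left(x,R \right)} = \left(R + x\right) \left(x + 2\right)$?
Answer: $121$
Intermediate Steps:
$L{\left(x,R \right)} = \left(2 + x\right) \left(R + x\right)$ ($L{\left(x,R \right)} = \left(R + x\right) \left(2 + x\right) = \left(2 + x\right) \left(R + x\right)$)
$U{\left(J \right)} = -1 + \frac{6}{J}$ ($U{\left(J \right)} = 3 \left(- \frac{1}{3}\right) + \frac{6}{J} = -1 + \frac{6}{J}$)
$N{\left(l \right)} = -3$ ($N{\left(l \right)} = \frac{6 - -3}{-3} = - \frac{6 + 3}{3} = \left(- \frac{1}{3}\right) 9 = -3$)
$\left(2 - 3 N{\left(L{\left(3,6 \right)} \right)}\right)^{2} = \left(2 - -9\right)^{2} = \left(2 + 9\right)^{2} = 11^{2} = 121$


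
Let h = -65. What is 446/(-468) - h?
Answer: 14987/234 ≈ 64.047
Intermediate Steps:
446/(-468) - h = 446/(-468) - 1*(-65) = 446*(-1/468) + 65 = -223/234 + 65 = 14987/234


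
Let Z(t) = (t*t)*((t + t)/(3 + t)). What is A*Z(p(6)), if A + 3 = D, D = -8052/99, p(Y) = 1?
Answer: -253/6 ≈ -42.167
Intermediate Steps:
Z(t) = 2*t³/(3 + t) (Z(t) = t²*((2*t)/(3 + t)) = t²*(2*t/(3 + t)) = 2*t³/(3 + t))
D = -244/3 (D = -8052/99 = -66*122/99 = -244/3 ≈ -81.333)
A = -253/3 (A = -3 - 244/3 = -253/3 ≈ -84.333)
A*Z(p(6)) = -506*1³/(3*(3 + 1)) = -506/(3*4) = -253/3*½ = -253/6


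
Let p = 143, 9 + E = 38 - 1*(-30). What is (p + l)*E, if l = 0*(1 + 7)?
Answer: 8437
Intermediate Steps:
l = 0 (l = 0*8 = 0)
E = 59 (E = -9 + (38 - 1*(-30)) = -9 + (38 + 30) = -9 + 68 = 59)
(p + l)*E = (143 + 0)*59 = 143*59 = 8437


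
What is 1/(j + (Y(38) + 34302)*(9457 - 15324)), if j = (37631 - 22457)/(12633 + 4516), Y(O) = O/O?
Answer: -17149/3451334001275 ≈ -4.9688e-9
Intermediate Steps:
Y(O) = 1
j = 15174/17149 ≈ 0.88483
1/(j + (Y(38) + 34302)*(9457 - 15324)) = 1/(15174/17149 + (1 + 34302)*(9457 - 15324)) = 1/(15174/17149 + 34303*(-5867)) = 1/(15174/17149 - 201255701) = 1/(-3451334001275/17149) = -17149/3451334001275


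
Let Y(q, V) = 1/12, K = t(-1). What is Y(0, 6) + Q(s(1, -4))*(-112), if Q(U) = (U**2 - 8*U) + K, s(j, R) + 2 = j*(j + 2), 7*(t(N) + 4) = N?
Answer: 14977/12 ≈ 1248.1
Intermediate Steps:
t(N) = -4 + N/7
K = -29/7 (K = -4 + (1/7)*(-1) = -4 - 1/7 = -29/7 ≈ -4.1429)
Y(q, V) = 1/12
s(j, R) = -2 + j*(2 + j) (s(j, R) = -2 + j*(j + 2) = -2 + j*(2 + j))
Q(U) = -29/7 + U**2 - 8*U (Q(U) = (U**2 - 8*U) - 29/7 = -29/7 + U**2 - 8*U)
Y(0, 6) + Q(s(1, -4))*(-112) = 1/12 + (-29/7 + (-2 + 1**2 + 2*1)**2 - 8*(-2 + 1**2 + 2*1))*(-112) = 1/12 + (-29/7 + (-2 + 1 + 2)**2 - 8*(-2 + 1 + 2))*(-112) = 1/12 + (-29/7 + 1**2 - 8*1)*(-112) = 1/12 + (-29/7 + 1 - 8)*(-112) = 1/12 - 78/7*(-112) = 1/12 + 1248 = 14977/12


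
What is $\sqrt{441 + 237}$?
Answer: $\sqrt{678} \approx 26.038$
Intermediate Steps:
$\sqrt{441 + 237} = \sqrt{678}$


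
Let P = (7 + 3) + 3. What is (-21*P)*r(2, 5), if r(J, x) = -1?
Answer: 273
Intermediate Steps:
P = 13 (P = 10 + 3 = 13)
(-21*P)*r(2, 5) = -21*13*(-1) = -273*(-1) = 273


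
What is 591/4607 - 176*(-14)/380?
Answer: 2894057/437665 ≈ 6.6125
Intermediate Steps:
591/4607 - 176*(-14)/380 = 591*(1/4607) + 2464*(1/380) = 591/4607 + 616/95 = 2894057/437665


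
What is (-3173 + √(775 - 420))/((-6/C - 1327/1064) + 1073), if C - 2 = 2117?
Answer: -7153896568/2416384671 + 2254616*√355/2416384671 ≈ -2.9430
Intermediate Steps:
C = 2119 (C = 2 + 2117 = 2119)
(-3173 + √(775 - 420))/((-6/C - 1327/1064) + 1073) = (-3173 + √(775 - 420))/((-6/2119 - 1327/1064) + 1073) = (-3173 + √355)/((-6*1/2119 - 1327*1/1064) + 1073) = (-3173 + √355)/((-6/2119 - 1327/1064) + 1073) = (-3173 + √355)/(-2818297/2254616 + 1073) = (-3173 + √355)/(2416384671/2254616) = (-3173 + √355)*(2254616/2416384671) = -7153896568/2416384671 + 2254616*√355/2416384671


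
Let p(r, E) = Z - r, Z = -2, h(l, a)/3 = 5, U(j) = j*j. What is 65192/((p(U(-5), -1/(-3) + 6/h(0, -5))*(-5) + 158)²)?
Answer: 65192/85849 ≈ 0.75938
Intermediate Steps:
U(j) = j²
h(l, a) = 15 (h(l, a) = 3*5 = 15)
p(r, E) = -2 - r
65192/((p(U(-5), -1/(-3) + 6/h(0, -5))*(-5) + 158)²) = 65192/(((-2 - 1*(-5)²)*(-5) + 158)²) = 65192/(((-2 - 1*25)*(-5) + 158)²) = 65192/(((-2 - 25)*(-5) + 158)²) = 65192/((-27*(-5) + 158)²) = 65192/((135 + 158)²) = 65192/(293²) = 65192/85849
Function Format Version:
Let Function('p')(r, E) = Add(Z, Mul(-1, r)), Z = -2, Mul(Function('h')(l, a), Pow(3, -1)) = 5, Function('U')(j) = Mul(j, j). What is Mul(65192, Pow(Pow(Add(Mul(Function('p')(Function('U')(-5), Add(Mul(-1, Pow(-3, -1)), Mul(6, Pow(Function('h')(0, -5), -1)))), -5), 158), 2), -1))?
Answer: Rational(65192, 85849) ≈ 0.75938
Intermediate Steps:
Function('U')(j) = Pow(j, 2)
Function('h')(l, a) = 15 (Function('h')(l, a) = Mul(3, 5) = 15)
Function('p')(r, E) = Add(-2, Mul(-1, r))
Mul(65192, Pow(Pow(Add(Mul(Function('p')(Function('U')(-5), Add(Mul(-1, Pow(-3, -1)), Mul(6, Pow(Function('h')(0, -5), -1)))), -5), 158), 2), -1)) = Mul(65192, Pow(Pow(Add(Mul(Add(-2, Mul(-1, Pow(-5, 2))), -5), 158), 2), -1)) = Mul(65192, Pow(Pow(Add(Mul(Add(-2, Mul(-1, 25)), -5), 158), 2), -1)) = Mul(65192, Pow(Pow(Add(Mul(Add(-2, -25), -5), 158), 2), -1)) = Mul(65192, Pow(Pow(Add(Mul(-27, -5), 158), 2), -1)) = Mul(65192, Pow(Pow(Add(135, 158), 2), -1)) = Mul(65192, Pow(Pow(293, 2), -1)) = Mul(65192, Pow(85849, -1)) = Mul(65192, Rational(1, 85849)) = Rational(65192, 85849)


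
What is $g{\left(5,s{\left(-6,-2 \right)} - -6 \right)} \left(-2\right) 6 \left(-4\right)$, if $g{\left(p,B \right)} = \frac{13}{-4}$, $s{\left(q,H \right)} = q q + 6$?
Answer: $-156$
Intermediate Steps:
$s{\left(q,H \right)} = 6 + q^{2}$ ($s{\left(q,H \right)} = q^{2} + 6 = 6 + q^{2}$)
$g{\left(p,B \right)} = - \frac{13}{4}$ ($g{\left(p,B \right)} = 13 \left(- \frac{1}{4}\right) = - \frac{13}{4}$)
$g{\left(5,s{\left(-6,-2 \right)} - -6 \right)} \left(-2\right) 6 \left(-4\right) = - \frac{13 \left(-2\right) 6 \left(-4\right)}{4} = - \frac{13 \left(\left(-12\right) \left(-4\right)\right)}{4} = \left(- \frac{13}{4}\right) 48 = -156$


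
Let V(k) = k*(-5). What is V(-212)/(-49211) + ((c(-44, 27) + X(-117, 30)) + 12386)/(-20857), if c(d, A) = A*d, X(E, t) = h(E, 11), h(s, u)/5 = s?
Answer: -544384763/1026393827 ≈ -0.53039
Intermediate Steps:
h(s, u) = 5*s
X(E, t) = 5*E
V(k) = -5*k
V(-212)/(-49211) + ((c(-44, 27) + X(-117, 30)) + 12386)/(-20857) = -5*(-212)/(-49211) + ((27*(-44) + 5*(-117)) + 12386)/(-20857) = 1060*(-1/49211) + ((-1188 - 585) + 12386)*(-1/20857) = -1060/49211 + (-1773 + 12386)*(-1/20857) = -1060/49211 + 10613*(-1/20857) = -1060/49211 - 10613/20857 = -544384763/1026393827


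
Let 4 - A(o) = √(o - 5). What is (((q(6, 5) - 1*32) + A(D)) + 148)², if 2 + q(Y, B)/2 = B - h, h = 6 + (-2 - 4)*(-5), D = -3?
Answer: 2908 - 216*I*√2 ≈ 2908.0 - 305.47*I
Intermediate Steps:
A(o) = 4 - √(-5 + o) (A(o) = 4 - √(o - 5) = 4 - √(-5 + o))
h = 36 (h = 6 - 6*(-5) = 6 + 30 = 36)
q(Y, B) = -76 + 2*B (q(Y, B) = -4 + 2*(B - 1*36) = -4 + 2*(B - 36) = -4 + 2*(-36 + B) = -4 + (-72 + 2*B) = -76 + 2*B)
(((q(6, 5) - 1*32) + A(D)) + 148)² = ((((-76 + 2*5) - 1*32) + (4 - √(-5 - 3))) + 148)² = ((((-76 + 10) - 32) + (4 - √(-8))) + 148)² = (((-66 - 32) + (4 - 2*I*√2)) + 148)² = ((-98 + (4 - 2*I*√2)) + 148)² = ((-94 - 2*I*√2) + 148)² = (54 - 2*I*√2)²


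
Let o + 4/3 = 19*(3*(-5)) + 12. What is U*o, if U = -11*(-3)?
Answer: -9053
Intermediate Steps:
o = -823/3 (o = -4/3 + (19*(3*(-5)) + 12) = -4/3 + (19*(-15) + 12) = -4/3 + (-285 + 12) = -4/3 - 273 = -823/3 ≈ -274.33)
U = 33
U*o = 33*(-823/3) = -9053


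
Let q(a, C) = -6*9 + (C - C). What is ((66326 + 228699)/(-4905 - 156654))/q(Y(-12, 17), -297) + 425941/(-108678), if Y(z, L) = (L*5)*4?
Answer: -306993815173/79010590509 ≈ -3.8855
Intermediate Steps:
Y(z, L) = 20*L (Y(z, L) = (5*L)*4 = 20*L)
q(a, C) = -54 (q(a, C) = -54 + 0 = -54)
((66326 + 228699)/(-4905 - 156654))/q(Y(-12, 17), -297) + 425941/(-108678) = ((66326 + 228699)/(-4905 - 156654))/(-54) + 425941/(-108678) = (295025/(-161559))*(-1/54) + 425941*(-1/108678) = (295025*(-1/161559))*(-1/54) - 425941/108678 = -295025/161559*(-1/54) - 425941/108678 = 295025/8724186 - 425941/108678 = -306993815173/79010590509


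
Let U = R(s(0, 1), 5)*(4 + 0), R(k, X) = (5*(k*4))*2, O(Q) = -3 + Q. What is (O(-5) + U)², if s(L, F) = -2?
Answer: 107584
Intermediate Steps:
R(k, X) = 40*k (R(k, X) = (5*(4*k))*2 = (20*k)*2 = 40*k)
U = -320 (U = (40*(-2))*(4 + 0) = -80*4 = -320)
(O(-5) + U)² = ((-3 - 5) - 320)² = (-8 - 320)² = (-328)² = 107584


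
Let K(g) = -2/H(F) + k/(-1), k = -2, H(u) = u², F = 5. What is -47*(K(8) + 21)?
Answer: -26931/25 ≈ -1077.2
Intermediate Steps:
K(g) = 48/25 (K(g) = -2/(5²) - 2/(-1) = -2/25 - 2*(-1) = -2*1/25 + 2 = -2/25 + 2 = 48/25)
-47*(K(8) + 21) = -47*(48/25 + 21) = -47*573/25 = -26931/25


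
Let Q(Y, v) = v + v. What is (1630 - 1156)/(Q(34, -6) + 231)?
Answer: 158/73 ≈ 2.1644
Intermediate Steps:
Q(Y, v) = 2*v
(1630 - 1156)/(Q(34, -6) + 231) = (1630 - 1156)/(2*(-6) + 231) = 474/(-12 + 231) = 474/219 = 474*(1/219) = 158/73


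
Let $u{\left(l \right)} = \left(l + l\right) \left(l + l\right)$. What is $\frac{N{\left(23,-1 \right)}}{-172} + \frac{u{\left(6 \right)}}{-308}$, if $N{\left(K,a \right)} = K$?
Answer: $- \frac{7963}{13244} \approx -0.60125$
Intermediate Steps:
$u{\left(l \right)} = 4 l^{2}$ ($u{\left(l \right)} = 2 l 2 l = 4 l^{2}$)
$\frac{N{\left(23,-1 \right)}}{-172} + \frac{u{\left(6 \right)}}{-308} = \frac{23}{-172} + \frac{4 \cdot 6^{2}}{-308} = 23 \left(- \frac{1}{172}\right) + 4 \cdot 36 \left(- \frac{1}{308}\right) = - \frac{23}{172} + 144 \left(- \frac{1}{308}\right) = - \frac{23}{172} - \frac{36}{77} = - \frac{7963}{13244}$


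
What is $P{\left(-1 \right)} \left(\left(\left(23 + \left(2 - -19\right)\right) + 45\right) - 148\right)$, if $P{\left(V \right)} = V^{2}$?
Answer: $-59$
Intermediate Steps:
$P{\left(-1 \right)} \left(\left(\left(23 + \left(2 - -19\right)\right) + 45\right) - 148\right) = \left(-1\right)^{2} \left(\left(\left(23 + \left(2 - -19\right)\right) + 45\right) - 148\right) = 1 \left(\left(\left(23 + \left(2 + 19\right)\right) + 45\right) - 148\right) = 1 \left(\left(\left(23 + 21\right) + 45\right) - 148\right) = 1 \left(\left(44 + 45\right) - 148\right) = 1 \left(89 - 148\right) = 1 \left(-59\right) = -59$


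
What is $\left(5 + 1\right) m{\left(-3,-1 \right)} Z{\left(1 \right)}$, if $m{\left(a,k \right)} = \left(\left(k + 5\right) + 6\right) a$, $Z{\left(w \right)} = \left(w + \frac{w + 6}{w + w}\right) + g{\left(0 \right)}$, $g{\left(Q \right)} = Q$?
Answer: $-810$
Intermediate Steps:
$Z{\left(w \right)} = w + \frac{6 + w}{2 w}$ ($Z{\left(w \right)} = \left(w + \frac{w + 6}{w + w}\right) + 0 = \left(w + \frac{6 + w}{2 w}\right) + 0 = w + \frac{6 + w}{2 w}$)
$m{\left(a,k \right)} = a \left(11 + k\right)$ ($m{\left(a,k \right)} = \left(\left(5 + k\right) + 6\right) a = \left(11 + k\right) a = a \left(11 + k\right)$)
$\left(5 + 1\right) m{\left(-3,-1 \right)} Z{\left(1 \right)} = \left(5 + 1\right) \left(- 3 \left(11 - 1\right)\right) \left(\frac{1}{2} + 1 + \frac{3}{1}\right) = 6 \left(\left(-3\right) 10\right) \left(\frac{1}{2} + 1 + 3 \cdot 1\right) = 6 \left(-30\right) \left(\frac{1}{2} + 1 + 3\right) = \left(-180\right) \frac{9}{2} = -810$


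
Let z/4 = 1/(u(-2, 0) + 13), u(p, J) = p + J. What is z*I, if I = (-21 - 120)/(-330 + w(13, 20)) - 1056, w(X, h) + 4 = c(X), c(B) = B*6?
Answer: -270195/704 ≈ -383.80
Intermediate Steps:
c(B) = 6*B
w(X, h) = -4 + 6*X
u(p, J) = J + p
z = 4/11 (z = 4/((0 - 2) + 13) = 4/(-2 + 13) = 4/11 ≈ 0.36364)
I = -270195/256 (I = (-21 - 120)/(-330 + (-4 + 6*13)) - 1056 = -141/(-330 + (-4 + 78)) - 1056 = -141/(-330 + 74) - 1056 = -141/(-256) - 1056 = -141*(-1/256) - 1056 = 141/256 - 1056 = -270195/256 ≈ -1055.4)
z*I = (4/11)*(-270195/256) = -270195/704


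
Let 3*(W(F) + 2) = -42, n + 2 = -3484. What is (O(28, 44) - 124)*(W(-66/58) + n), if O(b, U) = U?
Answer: 280160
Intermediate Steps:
n = -3486 (n = -2 - 3484 = -3486)
W(F) = -16 (W(F) = -2 + (⅓)*(-42) = -2 - 14 = -16)
(O(28, 44) - 124)*(W(-66/58) + n) = (44 - 124)*(-16 - 3486) = -80*(-3502) = 280160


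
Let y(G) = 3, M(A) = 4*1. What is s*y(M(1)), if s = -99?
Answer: -297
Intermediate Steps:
M(A) = 4
s*y(M(1)) = -99*3 = -297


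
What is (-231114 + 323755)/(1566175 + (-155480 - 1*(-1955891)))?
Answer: 92641/3366586 ≈ 0.027518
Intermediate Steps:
(-231114 + 323755)/(1566175 + (-155480 - 1*(-1955891))) = 92641/(1566175 + (-155480 + 1955891)) = 92641/(1566175 + 1800411) = 92641/3366586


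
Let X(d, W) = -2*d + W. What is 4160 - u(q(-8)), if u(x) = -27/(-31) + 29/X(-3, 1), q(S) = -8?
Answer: 901632/217 ≈ 4155.0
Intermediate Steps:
X(d, W) = W - 2*d
u(x) = 1088/217 (u(x) = -27/(-31) + 29/(1 - 2*(-3)) = -27*(-1/31) + 29/(1 + 6) = 27/31 + 29/7 = 1088/217)
4160 - u(q(-8)) = 4160 - 1*1088/217 = 4160 - 1088/217 = 901632/217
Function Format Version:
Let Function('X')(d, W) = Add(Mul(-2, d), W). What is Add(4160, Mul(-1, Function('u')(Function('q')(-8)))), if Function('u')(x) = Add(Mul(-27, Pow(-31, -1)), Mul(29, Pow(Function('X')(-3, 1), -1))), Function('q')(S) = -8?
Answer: Rational(901632, 217) ≈ 4155.0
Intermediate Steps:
Function('X')(d, W) = Add(W, Mul(-2, d))
Function('u')(x) = Rational(1088, 217) (Function('u')(x) = Add(Mul(-27, Pow(-31, -1)), Mul(29, Pow(Add(1, Mul(-2, -3)), -1))) = Add(Mul(-27, Rational(-1, 31)), Mul(29, Pow(Add(1, 6), -1))) = Add(Rational(27, 31), Mul(29, Pow(7, -1))) = Add(Rational(27, 31), Mul(29, Rational(1, 7))) = Add(Rational(27, 31), Rational(29, 7)) = Rational(1088, 217))
Add(4160, Mul(-1, Function('u')(Function('q')(-8)))) = Add(4160, Mul(-1, Rational(1088, 217))) = Add(4160, Rational(-1088, 217)) = Rational(901632, 217)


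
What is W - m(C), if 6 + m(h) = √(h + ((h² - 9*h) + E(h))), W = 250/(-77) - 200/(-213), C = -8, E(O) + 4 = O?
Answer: 60556/16401 - 2*√29 ≈ -7.0781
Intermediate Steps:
E(O) = -4 + O
W = -37850/16401 (W = 250*(-1/77) - 200*(-1/213) = -250/77 + 200/213 = -37850/16401 ≈ -2.3078)
m(h) = -6 + √(-4 + h² - 7*h) (m(h) = -6 + √(h + ((h² - 9*h) + (-4 + h))) = -6 + √(h + (-4 + h² - 8*h)) = -6 + √(-4 + h² - 7*h))
W - m(C) = -37850/16401 - (-6 + √(-4 + (-8)² - 7*(-8))) = -37850/16401 - (-6 + √(-4 + 64 + 56)) = -37850/16401 - (-6 + √116) = -37850/16401 - (-6 + 2*√29) = -37850/16401 + (6 - 2*√29) = 60556/16401 - 2*√29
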